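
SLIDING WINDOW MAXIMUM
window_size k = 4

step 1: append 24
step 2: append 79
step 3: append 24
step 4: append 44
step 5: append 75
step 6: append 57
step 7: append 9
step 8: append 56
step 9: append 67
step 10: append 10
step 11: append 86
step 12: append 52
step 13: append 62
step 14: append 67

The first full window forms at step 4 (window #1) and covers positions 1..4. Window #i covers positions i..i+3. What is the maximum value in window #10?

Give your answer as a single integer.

Answer: 86

Derivation:
step 1: append 24 -> window=[24] (not full yet)
step 2: append 79 -> window=[24, 79] (not full yet)
step 3: append 24 -> window=[24, 79, 24] (not full yet)
step 4: append 44 -> window=[24, 79, 24, 44] -> max=79
step 5: append 75 -> window=[79, 24, 44, 75] -> max=79
step 6: append 57 -> window=[24, 44, 75, 57] -> max=75
step 7: append 9 -> window=[44, 75, 57, 9] -> max=75
step 8: append 56 -> window=[75, 57, 9, 56] -> max=75
step 9: append 67 -> window=[57, 9, 56, 67] -> max=67
step 10: append 10 -> window=[9, 56, 67, 10] -> max=67
step 11: append 86 -> window=[56, 67, 10, 86] -> max=86
step 12: append 52 -> window=[67, 10, 86, 52] -> max=86
step 13: append 62 -> window=[10, 86, 52, 62] -> max=86
Window #10 max = 86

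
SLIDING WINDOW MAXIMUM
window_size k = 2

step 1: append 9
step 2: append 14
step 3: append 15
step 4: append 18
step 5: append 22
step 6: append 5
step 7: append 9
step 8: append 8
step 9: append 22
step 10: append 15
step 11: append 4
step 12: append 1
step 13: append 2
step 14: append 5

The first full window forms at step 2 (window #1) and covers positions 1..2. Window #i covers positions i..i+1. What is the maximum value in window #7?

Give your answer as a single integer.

step 1: append 9 -> window=[9] (not full yet)
step 2: append 14 -> window=[9, 14] -> max=14
step 3: append 15 -> window=[14, 15] -> max=15
step 4: append 18 -> window=[15, 18] -> max=18
step 5: append 22 -> window=[18, 22] -> max=22
step 6: append 5 -> window=[22, 5] -> max=22
step 7: append 9 -> window=[5, 9] -> max=9
step 8: append 8 -> window=[9, 8] -> max=9
Window #7 max = 9

Answer: 9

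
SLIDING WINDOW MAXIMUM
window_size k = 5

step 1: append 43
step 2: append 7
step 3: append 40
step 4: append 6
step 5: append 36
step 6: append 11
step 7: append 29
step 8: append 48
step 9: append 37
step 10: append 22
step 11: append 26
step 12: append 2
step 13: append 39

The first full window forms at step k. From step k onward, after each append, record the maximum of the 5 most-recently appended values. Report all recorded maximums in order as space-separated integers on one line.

Answer: 43 40 40 48 48 48 48 48 39

Derivation:
step 1: append 43 -> window=[43] (not full yet)
step 2: append 7 -> window=[43, 7] (not full yet)
step 3: append 40 -> window=[43, 7, 40] (not full yet)
step 4: append 6 -> window=[43, 7, 40, 6] (not full yet)
step 5: append 36 -> window=[43, 7, 40, 6, 36] -> max=43
step 6: append 11 -> window=[7, 40, 6, 36, 11] -> max=40
step 7: append 29 -> window=[40, 6, 36, 11, 29] -> max=40
step 8: append 48 -> window=[6, 36, 11, 29, 48] -> max=48
step 9: append 37 -> window=[36, 11, 29, 48, 37] -> max=48
step 10: append 22 -> window=[11, 29, 48, 37, 22] -> max=48
step 11: append 26 -> window=[29, 48, 37, 22, 26] -> max=48
step 12: append 2 -> window=[48, 37, 22, 26, 2] -> max=48
step 13: append 39 -> window=[37, 22, 26, 2, 39] -> max=39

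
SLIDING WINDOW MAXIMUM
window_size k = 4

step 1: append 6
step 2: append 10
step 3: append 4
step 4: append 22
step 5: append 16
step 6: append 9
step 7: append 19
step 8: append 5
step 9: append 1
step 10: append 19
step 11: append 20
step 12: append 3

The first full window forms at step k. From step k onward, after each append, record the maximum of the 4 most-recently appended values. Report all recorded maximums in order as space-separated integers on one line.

step 1: append 6 -> window=[6] (not full yet)
step 2: append 10 -> window=[6, 10] (not full yet)
step 3: append 4 -> window=[6, 10, 4] (not full yet)
step 4: append 22 -> window=[6, 10, 4, 22] -> max=22
step 5: append 16 -> window=[10, 4, 22, 16] -> max=22
step 6: append 9 -> window=[4, 22, 16, 9] -> max=22
step 7: append 19 -> window=[22, 16, 9, 19] -> max=22
step 8: append 5 -> window=[16, 9, 19, 5] -> max=19
step 9: append 1 -> window=[9, 19, 5, 1] -> max=19
step 10: append 19 -> window=[19, 5, 1, 19] -> max=19
step 11: append 20 -> window=[5, 1, 19, 20] -> max=20
step 12: append 3 -> window=[1, 19, 20, 3] -> max=20

Answer: 22 22 22 22 19 19 19 20 20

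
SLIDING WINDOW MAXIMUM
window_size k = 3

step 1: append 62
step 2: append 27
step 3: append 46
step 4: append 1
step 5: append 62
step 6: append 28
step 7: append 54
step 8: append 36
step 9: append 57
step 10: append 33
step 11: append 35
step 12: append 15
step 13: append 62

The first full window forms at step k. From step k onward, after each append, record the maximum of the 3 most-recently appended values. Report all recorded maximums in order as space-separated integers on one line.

Answer: 62 46 62 62 62 54 57 57 57 35 62

Derivation:
step 1: append 62 -> window=[62] (not full yet)
step 2: append 27 -> window=[62, 27] (not full yet)
step 3: append 46 -> window=[62, 27, 46] -> max=62
step 4: append 1 -> window=[27, 46, 1] -> max=46
step 5: append 62 -> window=[46, 1, 62] -> max=62
step 6: append 28 -> window=[1, 62, 28] -> max=62
step 7: append 54 -> window=[62, 28, 54] -> max=62
step 8: append 36 -> window=[28, 54, 36] -> max=54
step 9: append 57 -> window=[54, 36, 57] -> max=57
step 10: append 33 -> window=[36, 57, 33] -> max=57
step 11: append 35 -> window=[57, 33, 35] -> max=57
step 12: append 15 -> window=[33, 35, 15] -> max=35
step 13: append 62 -> window=[35, 15, 62] -> max=62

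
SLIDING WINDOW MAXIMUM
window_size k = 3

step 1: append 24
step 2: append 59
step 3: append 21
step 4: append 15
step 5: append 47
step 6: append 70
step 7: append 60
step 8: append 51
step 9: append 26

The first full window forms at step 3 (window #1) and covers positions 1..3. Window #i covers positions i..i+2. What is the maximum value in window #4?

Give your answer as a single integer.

Answer: 70

Derivation:
step 1: append 24 -> window=[24] (not full yet)
step 2: append 59 -> window=[24, 59] (not full yet)
step 3: append 21 -> window=[24, 59, 21] -> max=59
step 4: append 15 -> window=[59, 21, 15] -> max=59
step 5: append 47 -> window=[21, 15, 47] -> max=47
step 6: append 70 -> window=[15, 47, 70] -> max=70
Window #4 max = 70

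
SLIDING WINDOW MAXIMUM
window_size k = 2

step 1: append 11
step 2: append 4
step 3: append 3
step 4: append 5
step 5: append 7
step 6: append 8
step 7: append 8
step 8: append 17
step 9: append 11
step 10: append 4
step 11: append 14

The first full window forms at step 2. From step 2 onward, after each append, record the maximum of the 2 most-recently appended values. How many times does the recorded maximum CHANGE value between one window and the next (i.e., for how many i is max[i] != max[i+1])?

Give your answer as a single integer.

step 1: append 11 -> window=[11] (not full yet)
step 2: append 4 -> window=[11, 4] -> max=11
step 3: append 3 -> window=[4, 3] -> max=4
step 4: append 5 -> window=[3, 5] -> max=5
step 5: append 7 -> window=[5, 7] -> max=7
step 6: append 8 -> window=[7, 8] -> max=8
step 7: append 8 -> window=[8, 8] -> max=8
step 8: append 17 -> window=[8, 17] -> max=17
step 9: append 11 -> window=[17, 11] -> max=17
step 10: append 4 -> window=[11, 4] -> max=11
step 11: append 14 -> window=[4, 14] -> max=14
Recorded maximums: 11 4 5 7 8 8 17 17 11 14
Changes between consecutive maximums: 7

Answer: 7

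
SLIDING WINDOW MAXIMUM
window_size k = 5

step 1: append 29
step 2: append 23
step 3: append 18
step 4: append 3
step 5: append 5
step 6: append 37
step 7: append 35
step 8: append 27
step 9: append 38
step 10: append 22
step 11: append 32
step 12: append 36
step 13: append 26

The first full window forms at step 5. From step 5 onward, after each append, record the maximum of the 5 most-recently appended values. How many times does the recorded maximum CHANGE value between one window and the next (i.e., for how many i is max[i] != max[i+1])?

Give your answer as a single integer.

step 1: append 29 -> window=[29] (not full yet)
step 2: append 23 -> window=[29, 23] (not full yet)
step 3: append 18 -> window=[29, 23, 18] (not full yet)
step 4: append 3 -> window=[29, 23, 18, 3] (not full yet)
step 5: append 5 -> window=[29, 23, 18, 3, 5] -> max=29
step 6: append 37 -> window=[23, 18, 3, 5, 37] -> max=37
step 7: append 35 -> window=[18, 3, 5, 37, 35] -> max=37
step 8: append 27 -> window=[3, 5, 37, 35, 27] -> max=37
step 9: append 38 -> window=[5, 37, 35, 27, 38] -> max=38
step 10: append 22 -> window=[37, 35, 27, 38, 22] -> max=38
step 11: append 32 -> window=[35, 27, 38, 22, 32] -> max=38
step 12: append 36 -> window=[27, 38, 22, 32, 36] -> max=38
step 13: append 26 -> window=[38, 22, 32, 36, 26] -> max=38
Recorded maximums: 29 37 37 37 38 38 38 38 38
Changes between consecutive maximums: 2

Answer: 2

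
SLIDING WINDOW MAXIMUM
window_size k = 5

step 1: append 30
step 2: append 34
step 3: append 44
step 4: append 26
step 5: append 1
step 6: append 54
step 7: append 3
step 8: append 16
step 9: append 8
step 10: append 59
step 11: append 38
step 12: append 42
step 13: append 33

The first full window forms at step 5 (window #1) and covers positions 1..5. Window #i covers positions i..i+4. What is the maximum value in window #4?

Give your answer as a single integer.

Answer: 54

Derivation:
step 1: append 30 -> window=[30] (not full yet)
step 2: append 34 -> window=[30, 34] (not full yet)
step 3: append 44 -> window=[30, 34, 44] (not full yet)
step 4: append 26 -> window=[30, 34, 44, 26] (not full yet)
step 5: append 1 -> window=[30, 34, 44, 26, 1] -> max=44
step 6: append 54 -> window=[34, 44, 26, 1, 54] -> max=54
step 7: append 3 -> window=[44, 26, 1, 54, 3] -> max=54
step 8: append 16 -> window=[26, 1, 54, 3, 16] -> max=54
Window #4 max = 54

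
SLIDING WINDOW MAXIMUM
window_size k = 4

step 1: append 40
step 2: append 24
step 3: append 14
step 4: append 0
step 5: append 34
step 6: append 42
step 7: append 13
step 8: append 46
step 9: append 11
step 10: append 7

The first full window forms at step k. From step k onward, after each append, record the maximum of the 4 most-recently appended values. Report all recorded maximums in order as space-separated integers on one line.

step 1: append 40 -> window=[40] (not full yet)
step 2: append 24 -> window=[40, 24] (not full yet)
step 3: append 14 -> window=[40, 24, 14] (not full yet)
step 4: append 0 -> window=[40, 24, 14, 0] -> max=40
step 5: append 34 -> window=[24, 14, 0, 34] -> max=34
step 6: append 42 -> window=[14, 0, 34, 42] -> max=42
step 7: append 13 -> window=[0, 34, 42, 13] -> max=42
step 8: append 46 -> window=[34, 42, 13, 46] -> max=46
step 9: append 11 -> window=[42, 13, 46, 11] -> max=46
step 10: append 7 -> window=[13, 46, 11, 7] -> max=46

Answer: 40 34 42 42 46 46 46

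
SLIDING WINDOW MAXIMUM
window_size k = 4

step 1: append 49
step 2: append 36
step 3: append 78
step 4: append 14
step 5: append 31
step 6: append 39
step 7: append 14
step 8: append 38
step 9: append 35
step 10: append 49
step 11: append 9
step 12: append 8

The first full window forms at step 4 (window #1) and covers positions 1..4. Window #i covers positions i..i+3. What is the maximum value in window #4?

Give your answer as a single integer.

Answer: 39

Derivation:
step 1: append 49 -> window=[49] (not full yet)
step 2: append 36 -> window=[49, 36] (not full yet)
step 3: append 78 -> window=[49, 36, 78] (not full yet)
step 4: append 14 -> window=[49, 36, 78, 14] -> max=78
step 5: append 31 -> window=[36, 78, 14, 31] -> max=78
step 6: append 39 -> window=[78, 14, 31, 39] -> max=78
step 7: append 14 -> window=[14, 31, 39, 14] -> max=39
Window #4 max = 39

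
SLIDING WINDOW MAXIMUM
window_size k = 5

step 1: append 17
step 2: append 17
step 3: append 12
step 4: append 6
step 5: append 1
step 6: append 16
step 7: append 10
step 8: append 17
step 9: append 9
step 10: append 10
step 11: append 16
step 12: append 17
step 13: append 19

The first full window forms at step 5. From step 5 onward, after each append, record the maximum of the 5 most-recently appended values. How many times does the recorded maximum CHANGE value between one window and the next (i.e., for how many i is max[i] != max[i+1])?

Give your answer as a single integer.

step 1: append 17 -> window=[17] (not full yet)
step 2: append 17 -> window=[17, 17] (not full yet)
step 3: append 12 -> window=[17, 17, 12] (not full yet)
step 4: append 6 -> window=[17, 17, 12, 6] (not full yet)
step 5: append 1 -> window=[17, 17, 12, 6, 1] -> max=17
step 6: append 16 -> window=[17, 12, 6, 1, 16] -> max=17
step 7: append 10 -> window=[12, 6, 1, 16, 10] -> max=16
step 8: append 17 -> window=[6, 1, 16, 10, 17] -> max=17
step 9: append 9 -> window=[1, 16, 10, 17, 9] -> max=17
step 10: append 10 -> window=[16, 10, 17, 9, 10] -> max=17
step 11: append 16 -> window=[10, 17, 9, 10, 16] -> max=17
step 12: append 17 -> window=[17, 9, 10, 16, 17] -> max=17
step 13: append 19 -> window=[9, 10, 16, 17, 19] -> max=19
Recorded maximums: 17 17 16 17 17 17 17 17 19
Changes between consecutive maximums: 3

Answer: 3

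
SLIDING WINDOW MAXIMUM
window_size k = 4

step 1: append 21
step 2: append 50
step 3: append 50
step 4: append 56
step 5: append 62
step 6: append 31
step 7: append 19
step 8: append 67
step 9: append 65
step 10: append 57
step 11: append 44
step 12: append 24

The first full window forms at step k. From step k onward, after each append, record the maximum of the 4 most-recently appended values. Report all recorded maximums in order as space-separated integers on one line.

step 1: append 21 -> window=[21] (not full yet)
step 2: append 50 -> window=[21, 50] (not full yet)
step 3: append 50 -> window=[21, 50, 50] (not full yet)
step 4: append 56 -> window=[21, 50, 50, 56] -> max=56
step 5: append 62 -> window=[50, 50, 56, 62] -> max=62
step 6: append 31 -> window=[50, 56, 62, 31] -> max=62
step 7: append 19 -> window=[56, 62, 31, 19] -> max=62
step 8: append 67 -> window=[62, 31, 19, 67] -> max=67
step 9: append 65 -> window=[31, 19, 67, 65] -> max=67
step 10: append 57 -> window=[19, 67, 65, 57] -> max=67
step 11: append 44 -> window=[67, 65, 57, 44] -> max=67
step 12: append 24 -> window=[65, 57, 44, 24] -> max=65

Answer: 56 62 62 62 67 67 67 67 65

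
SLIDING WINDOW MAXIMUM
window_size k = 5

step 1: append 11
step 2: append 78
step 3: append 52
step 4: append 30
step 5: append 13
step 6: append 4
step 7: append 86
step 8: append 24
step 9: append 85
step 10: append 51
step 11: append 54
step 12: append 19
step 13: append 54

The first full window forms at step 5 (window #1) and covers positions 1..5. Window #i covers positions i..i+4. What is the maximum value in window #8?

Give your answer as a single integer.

step 1: append 11 -> window=[11] (not full yet)
step 2: append 78 -> window=[11, 78] (not full yet)
step 3: append 52 -> window=[11, 78, 52] (not full yet)
step 4: append 30 -> window=[11, 78, 52, 30] (not full yet)
step 5: append 13 -> window=[11, 78, 52, 30, 13] -> max=78
step 6: append 4 -> window=[78, 52, 30, 13, 4] -> max=78
step 7: append 86 -> window=[52, 30, 13, 4, 86] -> max=86
step 8: append 24 -> window=[30, 13, 4, 86, 24] -> max=86
step 9: append 85 -> window=[13, 4, 86, 24, 85] -> max=86
step 10: append 51 -> window=[4, 86, 24, 85, 51] -> max=86
step 11: append 54 -> window=[86, 24, 85, 51, 54] -> max=86
step 12: append 19 -> window=[24, 85, 51, 54, 19] -> max=85
Window #8 max = 85

Answer: 85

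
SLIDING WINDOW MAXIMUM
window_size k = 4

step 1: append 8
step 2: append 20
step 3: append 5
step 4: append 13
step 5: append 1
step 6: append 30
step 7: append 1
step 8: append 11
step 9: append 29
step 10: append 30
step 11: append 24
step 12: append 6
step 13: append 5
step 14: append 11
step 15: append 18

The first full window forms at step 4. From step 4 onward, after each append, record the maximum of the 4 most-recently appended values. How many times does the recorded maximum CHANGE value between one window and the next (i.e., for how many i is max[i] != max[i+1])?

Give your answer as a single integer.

step 1: append 8 -> window=[8] (not full yet)
step 2: append 20 -> window=[8, 20] (not full yet)
step 3: append 5 -> window=[8, 20, 5] (not full yet)
step 4: append 13 -> window=[8, 20, 5, 13] -> max=20
step 5: append 1 -> window=[20, 5, 13, 1] -> max=20
step 6: append 30 -> window=[5, 13, 1, 30] -> max=30
step 7: append 1 -> window=[13, 1, 30, 1] -> max=30
step 8: append 11 -> window=[1, 30, 1, 11] -> max=30
step 9: append 29 -> window=[30, 1, 11, 29] -> max=30
step 10: append 30 -> window=[1, 11, 29, 30] -> max=30
step 11: append 24 -> window=[11, 29, 30, 24] -> max=30
step 12: append 6 -> window=[29, 30, 24, 6] -> max=30
step 13: append 5 -> window=[30, 24, 6, 5] -> max=30
step 14: append 11 -> window=[24, 6, 5, 11] -> max=24
step 15: append 18 -> window=[6, 5, 11, 18] -> max=18
Recorded maximums: 20 20 30 30 30 30 30 30 30 30 24 18
Changes between consecutive maximums: 3

Answer: 3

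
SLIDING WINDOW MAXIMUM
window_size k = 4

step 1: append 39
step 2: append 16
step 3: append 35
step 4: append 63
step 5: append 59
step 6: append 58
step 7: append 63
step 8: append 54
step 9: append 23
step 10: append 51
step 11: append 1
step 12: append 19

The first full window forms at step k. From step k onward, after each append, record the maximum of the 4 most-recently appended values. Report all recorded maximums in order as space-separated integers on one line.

Answer: 63 63 63 63 63 63 63 54 51

Derivation:
step 1: append 39 -> window=[39] (not full yet)
step 2: append 16 -> window=[39, 16] (not full yet)
step 3: append 35 -> window=[39, 16, 35] (not full yet)
step 4: append 63 -> window=[39, 16, 35, 63] -> max=63
step 5: append 59 -> window=[16, 35, 63, 59] -> max=63
step 6: append 58 -> window=[35, 63, 59, 58] -> max=63
step 7: append 63 -> window=[63, 59, 58, 63] -> max=63
step 8: append 54 -> window=[59, 58, 63, 54] -> max=63
step 9: append 23 -> window=[58, 63, 54, 23] -> max=63
step 10: append 51 -> window=[63, 54, 23, 51] -> max=63
step 11: append 1 -> window=[54, 23, 51, 1] -> max=54
step 12: append 19 -> window=[23, 51, 1, 19] -> max=51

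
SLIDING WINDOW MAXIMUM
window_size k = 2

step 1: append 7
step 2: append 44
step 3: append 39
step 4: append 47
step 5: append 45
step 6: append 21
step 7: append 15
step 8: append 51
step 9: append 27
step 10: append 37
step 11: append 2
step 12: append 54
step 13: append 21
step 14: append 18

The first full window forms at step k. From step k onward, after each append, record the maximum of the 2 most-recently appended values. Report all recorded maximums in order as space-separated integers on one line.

Answer: 44 44 47 47 45 21 51 51 37 37 54 54 21

Derivation:
step 1: append 7 -> window=[7] (not full yet)
step 2: append 44 -> window=[7, 44] -> max=44
step 3: append 39 -> window=[44, 39] -> max=44
step 4: append 47 -> window=[39, 47] -> max=47
step 5: append 45 -> window=[47, 45] -> max=47
step 6: append 21 -> window=[45, 21] -> max=45
step 7: append 15 -> window=[21, 15] -> max=21
step 8: append 51 -> window=[15, 51] -> max=51
step 9: append 27 -> window=[51, 27] -> max=51
step 10: append 37 -> window=[27, 37] -> max=37
step 11: append 2 -> window=[37, 2] -> max=37
step 12: append 54 -> window=[2, 54] -> max=54
step 13: append 21 -> window=[54, 21] -> max=54
step 14: append 18 -> window=[21, 18] -> max=21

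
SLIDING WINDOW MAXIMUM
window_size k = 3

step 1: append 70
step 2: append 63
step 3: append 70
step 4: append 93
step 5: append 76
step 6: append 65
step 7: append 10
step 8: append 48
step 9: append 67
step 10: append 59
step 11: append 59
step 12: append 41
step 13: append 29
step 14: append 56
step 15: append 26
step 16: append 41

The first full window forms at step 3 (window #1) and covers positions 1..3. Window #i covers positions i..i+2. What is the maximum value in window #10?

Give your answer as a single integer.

Answer: 59

Derivation:
step 1: append 70 -> window=[70] (not full yet)
step 2: append 63 -> window=[70, 63] (not full yet)
step 3: append 70 -> window=[70, 63, 70] -> max=70
step 4: append 93 -> window=[63, 70, 93] -> max=93
step 5: append 76 -> window=[70, 93, 76] -> max=93
step 6: append 65 -> window=[93, 76, 65] -> max=93
step 7: append 10 -> window=[76, 65, 10] -> max=76
step 8: append 48 -> window=[65, 10, 48] -> max=65
step 9: append 67 -> window=[10, 48, 67] -> max=67
step 10: append 59 -> window=[48, 67, 59] -> max=67
step 11: append 59 -> window=[67, 59, 59] -> max=67
step 12: append 41 -> window=[59, 59, 41] -> max=59
Window #10 max = 59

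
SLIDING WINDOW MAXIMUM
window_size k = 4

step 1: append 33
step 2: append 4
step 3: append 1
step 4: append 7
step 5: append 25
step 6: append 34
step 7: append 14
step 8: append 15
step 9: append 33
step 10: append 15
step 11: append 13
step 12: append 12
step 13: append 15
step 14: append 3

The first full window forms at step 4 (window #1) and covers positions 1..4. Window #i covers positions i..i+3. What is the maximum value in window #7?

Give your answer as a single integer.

Answer: 33

Derivation:
step 1: append 33 -> window=[33] (not full yet)
step 2: append 4 -> window=[33, 4] (not full yet)
step 3: append 1 -> window=[33, 4, 1] (not full yet)
step 4: append 7 -> window=[33, 4, 1, 7] -> max=33
step 5: append 25 -> window=[4, 1, 7, 25] -> max=25
step 6: append 34 -> window=[1, 7, 25, 34] -> max=34
step 7: append 14 -> window=[7, 25, 34, 14] -> max=34
step 8: append 15 -> window=[25, 34, 14, 15] -> max=34
step 9: append 33 -> window=[34, 14, 15, 33] -> max=34
step 10: append 15 -> window=[14, 15, 33, 15] -> max=33
Window #7 max = 33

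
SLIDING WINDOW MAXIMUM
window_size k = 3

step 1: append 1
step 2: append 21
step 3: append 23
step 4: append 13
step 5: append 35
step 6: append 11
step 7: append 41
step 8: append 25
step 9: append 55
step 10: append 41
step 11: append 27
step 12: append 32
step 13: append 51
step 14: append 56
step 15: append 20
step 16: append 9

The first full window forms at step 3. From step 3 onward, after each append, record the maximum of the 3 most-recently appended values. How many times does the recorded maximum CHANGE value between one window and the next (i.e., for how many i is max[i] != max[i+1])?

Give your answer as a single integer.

step 1: append 1 -> window=[1] (not full yet)
step 2: append 21 -> window=[1, 21] (not full yet)
step 3: append 23 -> window=[1, 21, 23] -> max=23
step 4: append 13 -> window=[21, 23, 13] -> max=23
step 5: append 35 -> window=[23, 13, 35] -> max=35
step 6: append 11 -> window=[13, 35, 11] -> max=35
step 7: append 41 -> window=[35, 11, 41] -> max=41
step 8: append 25 -> window=[11, 41, 25] -> max=41
step 9: append 55 -> window=[41, 25, 55] -> max=55
step 10: append 41 -> window=[25, 55, 41] -> max=55
step 11: append 27 -> window=[55, 41, 27] -> max=55
step 12: append 32 -> window=[41, 27, 32] -> max=41
step 13: append 51 -> window=[27, 32, 51] -> max=51
step 14: append 56 -> window=[32, 51, 56] -> max=56
step 15: append 20 -> window=[51, 56, 20] -> max=56
step 16: append 9 -> window=[56, 20, 9] -> max=56
Recorded maximums: 23 23 35 35 41 41 55 55 55 41 51 56 56 56
Changes between consecutive maximums: 6

Answer: 6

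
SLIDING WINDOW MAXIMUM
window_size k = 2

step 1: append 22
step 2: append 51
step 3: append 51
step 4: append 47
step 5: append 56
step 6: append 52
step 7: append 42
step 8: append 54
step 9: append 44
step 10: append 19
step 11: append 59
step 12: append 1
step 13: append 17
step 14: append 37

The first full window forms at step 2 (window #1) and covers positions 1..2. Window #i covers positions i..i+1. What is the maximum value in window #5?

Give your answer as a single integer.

step 1: append 22 -> window=[22] (not full yet)
step 2: append 51 -> window=[22, 51] -> max=51
step 3: append 51 -> window=[51, 51] -> max=51
step 4: append 47 -> window=[51, 47] -> max=51
step 5: append 56 -> window=[47, 56] -> max=56
step 6: append 52 -> window=[56, 52] -> max=56
Window #5 max = 56

Answer: 56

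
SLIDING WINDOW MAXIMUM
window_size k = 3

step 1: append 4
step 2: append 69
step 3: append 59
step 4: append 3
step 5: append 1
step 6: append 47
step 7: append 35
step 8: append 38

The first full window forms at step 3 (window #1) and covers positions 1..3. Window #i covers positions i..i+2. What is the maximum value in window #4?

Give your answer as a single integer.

step 1: append 4 -> window=[4] (not full yet)
step 2: append 69 -> window=[4, 69] (not full yet)
step 3: append 59 -> window=[4, 69, 59] -> max=69
step 4: append 3 -> window=[69, 59, 3] -> max=69
step 5: append 1 -> window=[59, 3, 1] -> max=59
step 6: append 47 -> window=[3, 1, 47] -> max=47
Window #4 max = 47

Answer: 47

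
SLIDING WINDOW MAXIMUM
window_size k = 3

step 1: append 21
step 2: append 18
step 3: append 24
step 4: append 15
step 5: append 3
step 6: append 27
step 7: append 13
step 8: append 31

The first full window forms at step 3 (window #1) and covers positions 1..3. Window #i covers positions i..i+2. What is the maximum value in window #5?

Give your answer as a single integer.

step 1: append 21 -> window=[21] (not full yet)
step 2: append 18 -> window=[21, 18] (not full yet)
step 3: append 24 -> window=[21, 18, 24] -> max=24
step 4: append 15 -> window=[18, 24, 15] -> max=24
step 5: append 3 -> window=[24, 15, 3] -> max=24
step 6: append 27 -> window=[15, 3, 27] -> max=27
step 7: append 13 -> window=[3, 27, 13] -> max=27
Window #5 max = 27

Answer: 27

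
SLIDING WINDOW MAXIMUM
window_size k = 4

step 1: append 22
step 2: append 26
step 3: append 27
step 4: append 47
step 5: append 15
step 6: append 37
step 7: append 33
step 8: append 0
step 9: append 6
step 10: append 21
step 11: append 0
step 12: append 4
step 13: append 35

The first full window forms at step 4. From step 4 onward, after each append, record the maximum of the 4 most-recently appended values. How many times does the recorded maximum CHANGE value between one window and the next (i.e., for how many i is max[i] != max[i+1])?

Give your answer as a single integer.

step 1: append 22 -> window=[22] (not full yet)
step 2: append 26 -> window=[22, 26] (not full yet)
step 3: append 27 -> window=[22, 26, 27] (not full yet)
step 4: append 47 -> window=[22, 26, 27, 47] -> max=47
step 5: append 15 -> window=[26, 27, 47, 15] -> max=47
step 6: append 37 -> window=[27, 47, 15, 37] -> max=47
step 7: append 33 -> window=[47, 15, 37, 33] -> max=47
step 8: append 0 -> window=[15, 37, 33, 0] -> max=37
step 9: append 6 -> window=[37, 33, 0, 6] -> max=37
step 10: append 21 -> window=[33, 0, 6, 21] -> max=33
step 11: append 0 -> window=[0, 6, 21, 0] -> max=21
step 12: append 4 -> window=[6, 21, 0, 4] -> max=21
step 13: append 35 -> window=[21, 0, 4, 35] -> max=35
Recorded maximums: 47 47 47 47 37 37 33 21 21 35
Changes between consecutive maximums: 4

Answer: 4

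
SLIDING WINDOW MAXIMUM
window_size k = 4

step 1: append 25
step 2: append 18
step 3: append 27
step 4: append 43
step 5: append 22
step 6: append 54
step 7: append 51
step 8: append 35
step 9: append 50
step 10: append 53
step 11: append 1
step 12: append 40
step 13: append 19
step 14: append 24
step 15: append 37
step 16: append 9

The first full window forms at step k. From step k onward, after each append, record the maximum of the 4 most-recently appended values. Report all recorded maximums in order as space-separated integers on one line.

step 1: append 25 -> window=[25] (not full yet)
step 2: append 18 -> window=[25, 18] (not full yet)
step 3: append 27 -> window=[25, 18, 27] (not full yet)
step 4: append 43 -> window=[25, 18, 27, 43] -> max=43
step 5: append 22 -> window=[18, 27, 43, 22] -> max=43
step 6: append 54 -> window=[27, 43, 22, 54] -> max=54
step 7: append 51 -> window=[43, 22, 54, 51] -> max=54
step 8: append 35 -> window=[22, 54, 51, 35] -> max=54
step 9: append 50 -> window=[54, 51, 35, 50] -> max=54
step 10: append 53 -> window=[51, 35, 50, 53] -> max=53
step 11: append 1 -> window=[35, 50, 53, 1] -> max=53
step 12: append 40 -> window=[50, 53, 1, 40] -> max=53
step 13: append 19 -> window=[53, 1, 40, 19] -> max=53
step 14: append 24 -> window=[1, 40, 19, 24] -> max=40
step 15: append 37 -> window=[40, 19, 24, 37] -> max=40
step 16: append 9 -> window=[19, 24, 37, 9] -> max=37

Answer: 43 43 54 54 54 54 53 53 53 53 40 40 37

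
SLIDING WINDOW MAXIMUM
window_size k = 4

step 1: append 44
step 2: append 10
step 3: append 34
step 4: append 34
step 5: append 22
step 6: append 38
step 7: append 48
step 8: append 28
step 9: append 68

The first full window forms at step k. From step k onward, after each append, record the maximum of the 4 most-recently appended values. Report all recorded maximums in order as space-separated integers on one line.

Answer: 44 34 38 48 48 68

Derivation:
step 1: append 44 -> window=[44] (not full yet)
step 2: append 10 -> window=[44, 10] (not full yet)
step 3: append 34 -> window=[44, 10, 34] (not full yet)
step 4: append 34 -> window=[44, 10, 34, 34] -> max=44
step 5: append 22 -> window=[10, 34, 34, 22] -> max=34
step 6: append 38 -> window=[34, 34, 22, 38] -> max=38
step 7: append 48 -> window=[34, 22, 38, 48] -> max=48
step 8: append 28 -> window=[22, 38, 48, 28] -> max=48
step 9: append 68 -> window=[38, 48, 28, 68] -> max=68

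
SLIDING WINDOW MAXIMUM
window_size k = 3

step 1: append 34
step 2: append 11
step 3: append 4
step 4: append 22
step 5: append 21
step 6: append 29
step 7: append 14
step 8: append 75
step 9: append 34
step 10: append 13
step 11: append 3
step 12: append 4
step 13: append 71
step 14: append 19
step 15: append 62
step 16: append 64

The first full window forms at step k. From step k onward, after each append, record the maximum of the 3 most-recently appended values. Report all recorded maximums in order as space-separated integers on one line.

step 1: append 34 -> window=[34] (not full yet)
step 2: append 11 -> window=[34, 11] (not full yet)
step 3: append 4 -> window=[34, 11, 4] -> max=34
step 4: append 22 -> window=[11, 4, 22] -> max=22
step 5: append 21 -> window=[4, 22, 21] -> max=22
step 6: append 29 -> window=[22, 21, 29] -> max=29
step 7: append 14 -> window=[21, 29, 14] -> max=29
step 8: append 75 -> window=[29, 14, 75] -> max=75
step 9: append 34 -> window=[14, 75, 34] -> max=75
step 10: append 13 -> window=[75, 34, 13] -> max=75
step 11: append 3 -> window=[34, 13, 3] -> max=34
step 12: append 4 -> window=[13, 3, 4] -> max=13
step 13: append 71 -> window=[3, 4, 71] -> max=71
step 14: append 19 -> window=[4, 71, 19] -> max=71
step 15: append 62 -> window=[71, 19, 62] -> max=71
step 16: append 64 -> window=[19, 62, 64] -> max=64

Answer: 34 22 22 29 29 75 75 75 34 13 71 71 71 64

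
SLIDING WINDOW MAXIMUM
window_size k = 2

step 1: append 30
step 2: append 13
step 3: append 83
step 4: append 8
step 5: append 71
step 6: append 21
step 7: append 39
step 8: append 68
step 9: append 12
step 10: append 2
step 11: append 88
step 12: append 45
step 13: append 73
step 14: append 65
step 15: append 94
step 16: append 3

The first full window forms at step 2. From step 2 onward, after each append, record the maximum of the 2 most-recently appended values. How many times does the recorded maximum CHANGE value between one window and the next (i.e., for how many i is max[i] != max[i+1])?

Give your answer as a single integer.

step 1: append 30 -> window=[30] (not full yet)
step 2: append 13 -> window=[30, 13] -> max=30
step 3: append 83 -> window=[13, 83] -> max=83
step 4: append 8 -> window=[83, 8] -> max=83
step 5: append 71 -> window=[8, 71] -> max=71
step 6: append 21 -> window=[71, 21] -> max=71
step 7: append 39 -> window=[21, 39] -> max=39
step 8: append 68 -> window=[39, 68] -> max=68
step 9: append 12 -> window=[68, 12] -> max=68
step 10: append 2 -> window=[12, 2] -> max=12
step 11: append 88 -> window=[2, 88] -> max=88
step 12: append 45 -> window=[88, 45] -> max=88
step 13: append 73 -> window=[45, 73] -> max=73
step 14: append 65 -> window=[73, 65] -> max=73
step 15: append 94 -> window=[65, 94] -> max=94
step 16: append 3 -> window=[94, 3] -> max=94
Recorded maximums: 30 83 83 71 71 39 68 68 12 88 88 73 73 94 94
Changes between consecutive maximums: 8

Answer: 8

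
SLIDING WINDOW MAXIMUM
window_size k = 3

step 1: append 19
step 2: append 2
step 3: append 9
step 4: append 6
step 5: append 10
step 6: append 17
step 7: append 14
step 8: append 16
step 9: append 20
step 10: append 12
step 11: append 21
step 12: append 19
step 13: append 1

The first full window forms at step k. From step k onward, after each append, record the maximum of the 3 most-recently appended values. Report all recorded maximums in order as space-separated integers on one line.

Answer: 19 9 10 17 17 17 20 20 21 21 21

Derivation:
step 1: append 19 -> window=[19] (not full yet)
step 2: append 2 -> window=[19, 2] (not full yet)
step 3: append 9 -> window=[19, 2, 9] -> max=19
step 4: append 6 -> window=[2, 9, 6] -> max=9
step 5: append 10 -> window=[9, 6, 10] -> max=10
step 6: append 17 -> window=[6, 10, 17] -> max=17
step 7: append 14 -> window=[10, 17, 14] -> max=17
step 8: append 16 -> window=[17, 14, 16] -> max=17
step 9: append 20 -> window=[14, 16, 20] -> max=20
step 10: append 12 -> window=[16, 20, 12] -> max=20
step 11: append 21 -> window=[20, 12, 21] -> max=21
step 12: append 19 -> window=[12, 21, 19] -> max=21
step 13: append 1 -> window=[21, 19, 1] -> max=21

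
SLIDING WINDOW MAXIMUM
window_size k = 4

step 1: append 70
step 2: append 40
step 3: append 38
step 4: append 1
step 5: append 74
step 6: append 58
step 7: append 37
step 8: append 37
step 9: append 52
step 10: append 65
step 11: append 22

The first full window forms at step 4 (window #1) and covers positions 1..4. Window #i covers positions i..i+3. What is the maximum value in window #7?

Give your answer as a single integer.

step 1: append 70 -> window=[70] (not full yet)
step 2: append 40 -> window=[70, 40] (not full yet)
step 3: append 38 -> window=[70, 40, 38] (not full yet)
step 4: append 1 -> window=[70, 40, 38, 1] -> max=70
step 5: append 74 -> window=[40, 38, 1, 74] -> max=74
step 6: append 58 -> window=[38, 1, 74, 58] -> max=74
step 7: append 37 -> window=[1, 74, 58, 37] -> max=74
step 8: append 37 -> window=[74, 58, 37, 37] -> max=74
step 9: append 52 -> window=[58, 37, 37, 52] -> max=58
step 10: append 65 -> window=[37, 37, 52, 65] -> max=65
Window #7 max = 65

Answer: 65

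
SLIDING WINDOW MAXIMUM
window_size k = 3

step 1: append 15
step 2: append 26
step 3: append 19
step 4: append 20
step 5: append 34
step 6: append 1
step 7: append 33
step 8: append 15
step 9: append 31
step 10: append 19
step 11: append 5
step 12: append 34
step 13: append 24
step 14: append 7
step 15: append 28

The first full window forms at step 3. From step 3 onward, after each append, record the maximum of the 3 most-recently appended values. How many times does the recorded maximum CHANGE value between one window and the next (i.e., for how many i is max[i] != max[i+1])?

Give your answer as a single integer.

step 1: append 15 -> window=[15] (not full yet)
step 2: append 26 -> window=[15, 26] (not full yet)
step 3: append 19 -> window=[15, 26, 19] -> max=26
step 4: append 20 -> window=[26, 19, 20] -> max=26
step 5: append 34 -> window=[19, 20, 34] -> max=34
step 6: append 1 -> window=[20, 34, 1] -> max=34
step 7: append 33 -> window=[34, 1, 33] -> max=34
step 8: append 15 -> window=[1, 33, 15] -> max=33
step 9: append 31 -> window=[33, 15, 31] -> max=33
step 10: append 19 -> window=[15, 31, 19] -> max=31
step 11: append 5 -> window=[31, 19, 5] -> max=31
step 12: append 34 -> window=[19, 5, 34] -> max=34
step 13: append 24 -> window=[5, 34, 24] -> max=34
step 14: append 7 -> window=[34, 24, 7] -> max=34
step 15: append 28 -> window=[24, 7, 28] -> max=28
Recorded maximums: 26 26 34 34 34 33 33 31 31 34 34 34 28
Changes between consecutive maximums: 5

Answer: 5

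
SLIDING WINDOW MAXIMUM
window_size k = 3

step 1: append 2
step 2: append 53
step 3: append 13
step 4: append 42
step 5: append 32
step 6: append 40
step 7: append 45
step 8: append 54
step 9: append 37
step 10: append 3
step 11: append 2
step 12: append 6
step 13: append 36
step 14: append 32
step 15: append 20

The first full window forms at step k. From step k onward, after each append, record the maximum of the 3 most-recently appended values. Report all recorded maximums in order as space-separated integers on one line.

step 1: append 2 -> window=[2] (not full yet)
step 2: append 53 -> window=[2, 53] (not full yet)
step 3: append 13 -> window=[2, 53, 13] -> max=53
step 4: append 42 -> window=[53, 13, 42] -> max=53
step 5: append 32 -> window=[13, 42, 32] -> max=42
step 6: append 40 -> window=[42, 32, 40] -> max=42
step 7: append 45 -> window=[32, 40, 45] -> max=45
step 8: append 54 -> window=[40, 45, 54] -> max=54
step 9: append 37 -> window=[45, 54, 37] -> max=54
step 10: append 3 -> window=[54, 37, 3] -> max=54
step 11: append 2 -> window=[37, 3, 2] -> max=37
step 12: append 6 -> window=[3, 2, 6] -> max=6
step 13: append 36 -> window=[2, 6, 36] -> max=36
step 14: append 32 -> window=[6, 36, 32] -> max=36
step 15: append 20 -> window=[36, 32, 20] -> max=36

Answer: 53 53 42 42 45 54 54 54 37 6 36 36 36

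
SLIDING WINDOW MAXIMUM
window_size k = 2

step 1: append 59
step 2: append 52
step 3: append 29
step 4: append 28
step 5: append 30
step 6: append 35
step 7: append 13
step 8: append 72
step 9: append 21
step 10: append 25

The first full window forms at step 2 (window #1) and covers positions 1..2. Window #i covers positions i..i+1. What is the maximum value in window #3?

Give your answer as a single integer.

step 1: append 59 -> window=[59] (not full yet)
step 2: append 52 -> window=[59, 52] -> max=59
step 3: append 29 -> window=[52, 29] -> max=52
step 4: append 28 -> window=[29, 28] -> max=29
Window #3 max = 29

Answer: 29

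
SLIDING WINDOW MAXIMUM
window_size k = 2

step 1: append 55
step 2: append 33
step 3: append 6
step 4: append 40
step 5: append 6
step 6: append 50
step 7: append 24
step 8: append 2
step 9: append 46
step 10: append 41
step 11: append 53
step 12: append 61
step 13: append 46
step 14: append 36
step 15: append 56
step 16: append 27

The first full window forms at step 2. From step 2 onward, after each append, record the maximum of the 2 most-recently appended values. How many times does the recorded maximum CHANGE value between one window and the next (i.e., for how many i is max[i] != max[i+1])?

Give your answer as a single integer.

step 1: append 55 -> window=[55] (not full yet)
step 2: append 33 -> window=[55, 33] -> max=55
step 3: append 6 -> window=[33, 6] -> max=33
step 4: append 40 -> window=[6, 40] -> max=40
step 5: append 6 -> window=[40, 6] -> max=40
step 6: append 50 -> window=[6, 50] -> max=50
step 7: append 24 -> window=[50, 24] -> max=50
step 8: append 2 -> window=[24, 2] -> max=24
step 9: append 46 -> window=[2, 46] -> max=46
step 10: append 41 -> window=[46, 41] -> max=46
step 11: append 53 -> window=[41, 53] -> max=53
step 12: append 61 -> window=[53, 61] -> max=61
step 13: append 46 -> window=[61, 46] -> max=61
step 14: append 36 -> window=[46, 36] -> max=46
step 15: append 56 -> window=[36, 56] -> max=56
step 16: append 27 -> window=[56, 27] -> max=56
Recorded maximums: 55 33 40 40 50 50 24 46 46 53 61 61 46 56 56
Changes between consecutive maximums: 9

Answer: 9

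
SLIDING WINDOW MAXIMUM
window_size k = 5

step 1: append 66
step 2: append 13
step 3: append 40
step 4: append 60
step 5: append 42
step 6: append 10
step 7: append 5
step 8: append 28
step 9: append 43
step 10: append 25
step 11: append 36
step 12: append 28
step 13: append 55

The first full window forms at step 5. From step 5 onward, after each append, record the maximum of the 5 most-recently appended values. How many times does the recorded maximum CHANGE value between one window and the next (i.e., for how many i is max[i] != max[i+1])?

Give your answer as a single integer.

step 1: append 66 -> window=[66] (not full yet)
step 2: append 13 -> window=[66, 13] (not full yet)
step 3: append 40 -> window=[66, 13, 40] (not full yet)
step 4: append 60 -> window=[66, 13, 40, 60] (not full yet)
step 5: append 42 -> window=[66, 13, 40, 60, 42] -> max=66
step 6: append 10 -> window=[13, 40, 60, 42, 10] -> max=60
step 7: append 5 -> window=[40, 60, 42, 10, 5] -> max=60
step 8: append 28 -> window=[60, 42, 10, 5, 28] -> max=60
step 9: append 43 -> window=[42, 10, 5, 28, 43] -> max=43
step 10: append 25 -> window=[10, 5, 28, 43, 25] -> max=43
step 11: append 36 -> window=[5, 28, 43, 25, 36] -> max=43
step 12: append 28 -> window=[28, 43, 25, 36, 28] -> max=43
step 13: append 55 -> window=[43, 25, 36, 28, 55] -> max=55
Recorded maximums: 66 60 60 60 43 43 43 43 55
Changes between consecutive maximums: 3

Answer: 3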